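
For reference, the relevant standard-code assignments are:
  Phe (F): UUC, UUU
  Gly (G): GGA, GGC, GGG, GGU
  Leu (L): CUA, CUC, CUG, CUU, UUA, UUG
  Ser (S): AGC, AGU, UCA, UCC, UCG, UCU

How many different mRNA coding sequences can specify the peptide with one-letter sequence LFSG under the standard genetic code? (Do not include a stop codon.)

Leu: 6 codons.
Phe: 2 codons.
Ser: 6 codons.
Gly: 4 codons.
6 × 2 × 6 × 4 = 288.

288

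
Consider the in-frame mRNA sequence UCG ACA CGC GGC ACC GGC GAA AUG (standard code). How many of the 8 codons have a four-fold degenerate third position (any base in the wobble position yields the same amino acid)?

6

Codon 1 UCG (Ser): third position 4-fold.
Codon 2 ACA (Thr): third position 4-fold.
Codon 3 CGC (Arg): third position 4-fold.
Codon 4 GGC (Gly): third position 4-fold.
Codon 5 ACC (Thr): third position 4-fold.
Codon 6 GGC (Gly): third position 4-fold.
Codon 7 GAA (Glu): third position 2-fold.
Codon 8 AUG (Met): third position 1-fold.
Four-fold degenerate third positions: 6.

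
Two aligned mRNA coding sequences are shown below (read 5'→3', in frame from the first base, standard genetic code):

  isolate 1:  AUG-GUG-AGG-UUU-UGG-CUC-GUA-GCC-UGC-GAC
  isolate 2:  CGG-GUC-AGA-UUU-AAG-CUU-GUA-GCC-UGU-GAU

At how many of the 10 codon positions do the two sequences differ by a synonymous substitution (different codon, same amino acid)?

5

Codon 1: AUG Met / CGG Arg — nonsynonymous.
Codon 2: GUG Val / GUC Val — synonymous.
Codon 3: AGG Arg / AGA Arg — synonymous.
Codon 4: UUU Phe / UUU Phe — identical.
Codon 5: UGG Trp / AAG Lys — nonsynonymous.
Codon 6: CUC Leu / CUU Leu — synonymous.
Codon 7: GUA Val / GUA Val — identical.
Codon 8: GCC Ala / GCC Ala — identical.
Codon 9: UGC Cys / UGU Cys — synonymous.
Codon 10: GAC Asp / GAU Asp — synonymous.
Synonymous differences: 5.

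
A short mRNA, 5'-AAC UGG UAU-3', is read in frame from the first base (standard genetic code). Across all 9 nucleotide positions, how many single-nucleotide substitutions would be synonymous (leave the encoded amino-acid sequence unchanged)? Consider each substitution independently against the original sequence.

2

Codon 1 (AAC, Asn): 1 synonymous substitution.
Codon 2 (UGG, Trp): 0 synonymous substitutions.
Codon 3 (UAU, Tyr): 1 synonymous substitution.
Total: 1 + 0 + 1 = 2.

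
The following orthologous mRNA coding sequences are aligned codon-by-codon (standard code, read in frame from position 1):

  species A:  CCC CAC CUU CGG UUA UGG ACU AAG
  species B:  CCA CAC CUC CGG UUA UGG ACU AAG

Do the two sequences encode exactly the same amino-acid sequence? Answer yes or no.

yes

Codon 1: CCC Pro / CCA Pro — synonymous.
Codon 2: CAC His / CAC His — identical.
Codon 3: CUU Leu / CUC Leu — synonymous.
Codon 4: CGG Arg / CGG Arg — identical.
Codon 5: UUA Leu / UUA Leu — identical.
Codon 6: UGG Trp / UGG Trp — identical.
Codon 7: ACU Thr / ACU Thr — identical.
Codon 8: AAG Lys / AAG Lys — identical.
Nonsynonymous differences: 0 → same protein.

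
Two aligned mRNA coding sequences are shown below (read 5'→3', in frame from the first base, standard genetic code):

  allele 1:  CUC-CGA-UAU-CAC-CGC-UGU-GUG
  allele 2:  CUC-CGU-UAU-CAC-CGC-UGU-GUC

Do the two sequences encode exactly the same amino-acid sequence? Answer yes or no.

Codon 1: CUC Leu / CUC Leu — identical.
Codon 2: CGA Arg / CGU Arg — synonymous.
Codon 3: UAU Tyr / UAU Tyr — identical.
Codon 4: CAC His / CAC His — identical.
Codon 5: CGC Arg / CGC Arg — identical.
Codon 6: UGU Cys / UGU Cys — identical.
Codon 7: GUG Val / GUC Val — synonymous.
Nonsynonymous differences: 0 → same protein.

yes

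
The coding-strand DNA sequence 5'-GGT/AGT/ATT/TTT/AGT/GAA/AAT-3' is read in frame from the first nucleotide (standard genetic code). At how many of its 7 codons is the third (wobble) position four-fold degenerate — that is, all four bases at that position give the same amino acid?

1

Codon 1 GGT (Gly): third position 4-fold.
Codon 2 AGT (Ser): third position 2-fold.
Codon 3 ATT (Ile): third position 3-fold.
Codon 4 TTT (Phe): third position 2-fold.
Codon 5 AGT (Ser): third position 2-fold.
Codon 6 GAA (Glu): third position 2-fold.
Codon 7 AAT (Asn): third position 2-fold.
Four-fold degenerate third positions: 1.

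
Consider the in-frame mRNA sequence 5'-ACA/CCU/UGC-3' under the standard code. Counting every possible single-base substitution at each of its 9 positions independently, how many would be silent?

7

Codon 1 (ACA, Thr): 3 synonymous substitutions.
Codon 2 (CCU, Pro): 3 synonymous substitutions.
Codon 3 (UGC, Cys): 1 synonymous substitution.
Total: 3 + 3 + 1 = 7.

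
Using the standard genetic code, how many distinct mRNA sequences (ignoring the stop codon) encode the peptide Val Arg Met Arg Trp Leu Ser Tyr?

10368

Val: 4 codons.
Arg: 6 codons.
Met: 1 codon.
Arg: 6 codons.
Trp: 1 codon.
Leu: 6 codons.
Ser: 6 codons.
Tyr: 2 codons.
4 × 6 × 1 × 6 × 1 × 6 × 6 × 2 = 10368.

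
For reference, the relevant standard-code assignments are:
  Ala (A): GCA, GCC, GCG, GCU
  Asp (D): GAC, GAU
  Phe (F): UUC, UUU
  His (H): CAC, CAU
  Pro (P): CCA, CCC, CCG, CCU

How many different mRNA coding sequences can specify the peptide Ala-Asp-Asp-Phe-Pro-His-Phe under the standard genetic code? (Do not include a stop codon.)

Ala: 4 codons.
Asp: 2 codons.
Asp: 2 codons.
Phe: 2 codons.
Pro: 4 codons.
His: 2 codons.
Phe: 2 codons.
4 × 2 × 2 × 2 × 4 × 2 × 2 = 512.

512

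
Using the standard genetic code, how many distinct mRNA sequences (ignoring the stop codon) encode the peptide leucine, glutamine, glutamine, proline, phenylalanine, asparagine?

384

Leu: 6 codons.
Gln: 2 codons.
Gln: 2 codons.
Pro: 4 codons.
Phe: 2 codons.
Asn: 2 codons.
6 × 2 × 2 × 4 × 2 × 2 = 384.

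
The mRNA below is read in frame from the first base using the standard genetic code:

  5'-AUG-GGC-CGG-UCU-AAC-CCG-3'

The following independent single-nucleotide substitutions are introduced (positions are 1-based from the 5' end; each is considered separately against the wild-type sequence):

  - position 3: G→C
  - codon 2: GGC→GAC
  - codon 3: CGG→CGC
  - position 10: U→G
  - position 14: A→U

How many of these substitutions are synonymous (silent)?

1

Codon 1: AUG (Met) → AUC (Ile) — missense.
Codon 2: GGC (Gly) → GAC (Asp) — missense.
Codon 3: CGG (Arg) → CGC (Arg) — synonymous.
Codon 4: UCU (Ser) → GCU (Ala) — missense.
Codon 5: AAC (Asn) → AUC (Ile) — missense.
Synonymous: 1 of 5.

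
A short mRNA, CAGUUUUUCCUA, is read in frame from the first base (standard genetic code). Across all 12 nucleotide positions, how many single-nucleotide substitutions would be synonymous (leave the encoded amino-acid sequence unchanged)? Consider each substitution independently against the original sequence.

Codon 1 (CAG, Gln): 1 synonymous substitution.
Codon 2 (UUU, Phe): 1 synonymous substitution.
Codon 3 (UUC, Phe): 1 synonymous substitution.
Codon 4 (CUA, Leu): 4 synonymous substitutions.
Total: 1 + 1 + 1 + 4 = 7.

7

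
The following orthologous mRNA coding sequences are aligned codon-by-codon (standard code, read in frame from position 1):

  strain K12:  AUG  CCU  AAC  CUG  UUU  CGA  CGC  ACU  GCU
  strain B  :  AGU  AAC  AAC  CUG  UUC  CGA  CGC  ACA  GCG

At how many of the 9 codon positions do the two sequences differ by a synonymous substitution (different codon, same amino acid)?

Codon 1: AUG Met / AGU Ser — nonsynonymous.
Codon 2: CCU Pro / AAC Asn — nonsynonymous.
Codon 3: AAC Asn / AAC Asn — identical.
Codon 4: CUG Leu / CUG Leu — identical.
Codon 5: UUU Phe / UUC Phe — synonymous.
Codon 6: CGA Arg / CGA Arg — identical.
Codon 7: CGC Arg / CGC Arg — identical.
Codon 8: ACU Thr / ACA Thr — synonymous.
Codon 9: GCU Ala / GCG Ala — synonymous.
Synonymous differences: 3.

3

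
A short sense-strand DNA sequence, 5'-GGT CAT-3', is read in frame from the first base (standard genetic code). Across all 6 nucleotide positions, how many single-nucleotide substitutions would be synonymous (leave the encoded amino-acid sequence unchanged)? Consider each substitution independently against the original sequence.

4

Codon 1 (GGT, Gly): 3 synonymous substitutions.
Codon 2 (CAT, His): 1 synonymous substitution.
Total: 3 + 1 = 4.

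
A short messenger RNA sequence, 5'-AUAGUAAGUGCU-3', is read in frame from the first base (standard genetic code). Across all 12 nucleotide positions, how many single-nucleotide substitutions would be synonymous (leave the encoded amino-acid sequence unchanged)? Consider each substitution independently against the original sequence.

9

Codon 1 (AUA, Ile): 2 synonymous substitutions.
Codon 2 (GUA, Val): 3 synonymous substitutions.
Codon 3 (AGU, Ser): 1 synonymous substitution.
Codon 4 (GCU, Ala): 3 synonymous substitutions.
Total: 2 + 3 + 1 + 3 = 9.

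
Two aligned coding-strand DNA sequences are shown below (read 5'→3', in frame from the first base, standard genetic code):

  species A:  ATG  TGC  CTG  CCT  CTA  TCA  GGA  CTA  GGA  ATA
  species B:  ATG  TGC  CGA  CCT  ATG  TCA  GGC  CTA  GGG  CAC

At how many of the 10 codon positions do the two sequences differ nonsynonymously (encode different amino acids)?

Codon 1: ATG Met / ATG Met — identical.
Codon 2: TGC Cys / TGC Cys — identical.
Codon 3: CTG Leu / CGA Arg — nonsynonymous.
Codon 4: CCT Pro / CCT Pro — identical.
Codon 5: CTA Leu / ATG Met — nonsynonymous.
Codon 6: TCA Ser / TCA Ser — identical.
Codon 7: GGA Gly / GGC Gly — synonymous.
Codon 8: CTA Leu / CTA Leu — identical.
Codon 9: GGA Gly / GGG Gly — synonymous.
Codon 10: ATA Ile / CAC His — nonsynonymous.
Nonsynonymous differences: 3.

3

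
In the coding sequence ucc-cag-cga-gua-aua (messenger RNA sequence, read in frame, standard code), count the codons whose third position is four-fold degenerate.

Codon 1 UCC (Ser): third position 4-fold.
Codon 2 CAG (Gln): third position 2-fold.
Codon 3 CGA (Arg): third position 4-fold.
Codon 4 GUA (Val): third position 4-fold.
Codon 5 AUA (Ile): third position 3-fold.
Four-fold degenerate third positions: 3.

3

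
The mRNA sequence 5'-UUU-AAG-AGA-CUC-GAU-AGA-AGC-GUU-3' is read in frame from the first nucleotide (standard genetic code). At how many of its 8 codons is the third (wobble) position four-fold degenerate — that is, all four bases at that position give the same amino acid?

Codon 1 UUU (Phe): third position 2-fold.
Codon 2 AAG (Lys): third position 2-fold.
Codon 3 AGA (Arg): third position 2-fold.
Codon 4 CUC (Leu): third position 4-fold.
Codon 5 GAU (Asp): third position 2-fold.
Codon 6 AGA (Arg): third position 2-fold.
Codon 7 AGC (Ser): third position 2-fold.
Codon 8 GUU (Val): third position 4-fold.
Four-fold degenerate third positions: 2.

2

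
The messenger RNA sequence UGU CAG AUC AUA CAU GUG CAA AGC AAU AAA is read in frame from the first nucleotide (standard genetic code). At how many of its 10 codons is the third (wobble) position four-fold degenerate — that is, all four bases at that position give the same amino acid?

Codon 1 UGU (Cys): third position 2-fold.
Codon 2 CAG (Gln): third position 2-fold.
Codon 3 AUC (Ile): third position 3-fold.
Codon 4 AUA (Ile): third position 3-fold.
Codon 5 CAU (His): third position 2-fold.
Codon 6 GUG (Val): third position 4-fold.
Codon 7 CAA (Gln): third position 2-fold.
Codon 8 AGC (Ser): third position 2-fold.
Codon 9 AAU (Asn): third position 2-fold.
Codon 10 AAA (Lys): third position 2-fold.
Four-fold degenerate third positions: 1.

1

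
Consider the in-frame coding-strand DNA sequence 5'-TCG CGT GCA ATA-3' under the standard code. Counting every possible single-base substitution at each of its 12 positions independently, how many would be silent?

11

Codon 1 (TCG, Ser): 3 synonymous substitutions.
Codon 2 (CGT, Arg): 3 synonymous substitutions.
Codon 3 (GCA, Ala): 3 synonymous substitutions.
Codon 4 (ATA, Ile): 2 synonymous substitutions.
Total: 3 + 3 + 3 + 2 = 11.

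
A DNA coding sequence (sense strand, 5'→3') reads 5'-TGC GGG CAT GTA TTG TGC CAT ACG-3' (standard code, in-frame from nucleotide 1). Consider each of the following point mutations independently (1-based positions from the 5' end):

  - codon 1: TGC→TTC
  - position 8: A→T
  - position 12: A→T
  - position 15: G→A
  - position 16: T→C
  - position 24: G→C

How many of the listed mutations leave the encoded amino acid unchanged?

3

Codon 1: TGC (Cys) → TTC (Phe) — missense.
Codon 3: CAT (His) → CTT (Leu) — missense.
Codon 4: GTA (Val) → GTT (Val) — synonymous.
Codon 5: TTG (Leu) → TTA (Leu) — synonymous.
Codon 6: TGC (Cys) → CGC (Arg) — missense.
Codon 8: ACG (Thr) → ACC (Thr) — synonymous.
Synonymous: 3 of 6.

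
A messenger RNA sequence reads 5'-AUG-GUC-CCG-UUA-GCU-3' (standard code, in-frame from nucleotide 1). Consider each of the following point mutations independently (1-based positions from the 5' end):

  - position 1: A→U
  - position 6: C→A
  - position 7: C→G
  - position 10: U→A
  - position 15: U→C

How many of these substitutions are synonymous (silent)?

Codon 1: AUG (Met) → UUG (Leu) — missense.
Codon 2: GUC (Val) → GUA (Val) — synonymous.
Codon 3: CCG (Pro) → GCG (Ala) — missense.
Codon 4: UUA (Leu) → AUA (Ile) — missense.
Codon 5: GCU (Ala) → GCC (Ala) — synonymous.
Synonymous: 2 of 5.

2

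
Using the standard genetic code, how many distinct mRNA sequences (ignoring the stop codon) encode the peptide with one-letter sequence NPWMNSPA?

Asn: 2 codons.
Pro: 4 codons.
Trp: 1 codon.
Met: 1 codon.
Asn: 2 codons.
Ser: 6 codons.
Pro: 4 codons.
Ala: 4 codons.
2 × 4 × 1 × 1 × 2 × 6 × 4 × 4 = 1536.

1536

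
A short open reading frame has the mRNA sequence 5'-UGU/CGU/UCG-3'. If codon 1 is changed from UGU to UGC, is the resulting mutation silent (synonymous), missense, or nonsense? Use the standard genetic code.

Position 3 falls in codon 1: UGU → Cys.
After the substitution the codon is UGC → Cys.
Both encode Cys, so the change is synonymous.

silent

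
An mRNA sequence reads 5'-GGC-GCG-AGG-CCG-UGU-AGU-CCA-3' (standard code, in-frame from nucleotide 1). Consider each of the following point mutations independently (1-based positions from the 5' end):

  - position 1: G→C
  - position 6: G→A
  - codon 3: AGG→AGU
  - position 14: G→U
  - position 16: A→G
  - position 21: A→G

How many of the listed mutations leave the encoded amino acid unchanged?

2

Codon 1: GGC (Gly) → CGC (Arg) — missense.
Codon 2: GCG (Ala) → GCA (Ala) — synonymous.
Codon 3: AGG (Arg) → AGU (Ser) — missense.
Codon 5: UGU (Cys) → UUU (Phe) — missense.
Codon 6: AGU (Ser) → GGU (Gly) — missense.
Codon 7: CCA (Pro) → CCG (Pro) — synonymous.
Synonymous: 2 of 6.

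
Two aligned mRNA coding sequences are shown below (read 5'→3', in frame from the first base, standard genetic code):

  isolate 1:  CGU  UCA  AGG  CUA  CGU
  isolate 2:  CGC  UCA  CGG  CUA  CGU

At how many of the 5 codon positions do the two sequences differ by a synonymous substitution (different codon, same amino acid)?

2

Codon 1: CGU Arg / CGC Arg — synonymous.
Codon 2: UCA Ser / UCA Ser — identical.
Codon 3: AGG Arg / CGG Arg — synonymous.
Codon 4: CUA Leu / CUA Leu — identical.
Codon 5: CGU Arg / CGU Arg — identical.
Synonymous differences: 2.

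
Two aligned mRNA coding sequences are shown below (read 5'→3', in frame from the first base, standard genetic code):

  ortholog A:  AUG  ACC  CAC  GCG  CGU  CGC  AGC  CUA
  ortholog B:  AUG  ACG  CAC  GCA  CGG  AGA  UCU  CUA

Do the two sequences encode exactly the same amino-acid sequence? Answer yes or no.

yes

Codon 1: AUG Met / AUG Met — identical.
Codon 2: ACC Thr / ACG Thr — synonymous.
Codon 3: CAC His / CAC His — identical.
Codon 4: GCG Ala / GCA Ala — synonymous.
Codon 5: CGU Arg / CGG Arg — synonymous.
Codon 6: CGC Arg / AGA Arg — synonymous.
Codon 7: AGC Ser / UCU Ser — synonymous.
Codon 8: CUA Leu / CUA Leu — identical.
Nonsynonymous differences: 0 → same protein.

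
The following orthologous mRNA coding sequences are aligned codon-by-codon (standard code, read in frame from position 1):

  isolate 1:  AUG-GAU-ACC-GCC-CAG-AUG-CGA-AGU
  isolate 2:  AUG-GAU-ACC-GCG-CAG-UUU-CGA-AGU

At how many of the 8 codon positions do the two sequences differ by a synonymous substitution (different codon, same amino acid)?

1

Codon 1: AUG Met / AUG Met — identical.
Codon 2: GAU Asp / GAU Asp — identical.
Codon 3: ACC Thr / ACC Thr — identical.
Codon 4: GCC Ala / GCG Ala — synonymous.
Codon 5: CAG Gln / CAG Gln — identical.
Codon 6: AUG Met / UUU Phe — nonsynonymous.
Codon 7: CGA Arg / CGA Arg — identical.
Codon 8: AGU Ser / AGU Ser — identical.
Synonymous differences: 1.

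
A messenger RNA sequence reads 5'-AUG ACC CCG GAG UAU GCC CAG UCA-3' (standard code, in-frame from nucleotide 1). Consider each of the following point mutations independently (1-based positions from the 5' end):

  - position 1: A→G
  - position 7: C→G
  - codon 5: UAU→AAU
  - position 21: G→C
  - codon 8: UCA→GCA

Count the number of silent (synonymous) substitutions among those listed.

0

Codon 1: AUG (Met) → GUG (Val) — missense.
Codon 3: CCG (Pro) → GCG (Ala) — missense.
Codon 5: UAU (Tyr) → AAU (Asn) — missense.
Codon 7: CAG (Gln) → CAC (His) — missense.
Codon 8: UCA (Ser) → GCA (Ala) — missense.
Synonymous: 0 of 5.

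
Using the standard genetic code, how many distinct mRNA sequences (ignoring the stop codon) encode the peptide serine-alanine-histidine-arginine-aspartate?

Ser: 6 codons.
Ala: 4 codons.
His: 2 codons.
Arg: 6 codons.
Asp: 2 codons.
6 × 4 × 2 × 6 × 2 = 576.

576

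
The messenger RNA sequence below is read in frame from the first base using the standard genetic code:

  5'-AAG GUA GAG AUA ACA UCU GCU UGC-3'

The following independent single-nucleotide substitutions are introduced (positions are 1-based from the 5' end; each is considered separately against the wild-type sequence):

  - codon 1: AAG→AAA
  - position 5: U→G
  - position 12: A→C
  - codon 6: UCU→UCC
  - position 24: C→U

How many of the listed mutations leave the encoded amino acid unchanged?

4

Codon 1: AAG (Lys) → AAA (Lys) — synonymous.
Codon 2: GUA (Val) → GGA (Gly) — missense.
Codon 4: AUA (Ile) → AUC (Ile) — synonymous.
Codon 6: UCU (Ser) → UCC (Ser) — synonymous.
Codon 8: UGC (Cys) → UGU (Cys) — synonymous.
Synonymous: 4 of 5.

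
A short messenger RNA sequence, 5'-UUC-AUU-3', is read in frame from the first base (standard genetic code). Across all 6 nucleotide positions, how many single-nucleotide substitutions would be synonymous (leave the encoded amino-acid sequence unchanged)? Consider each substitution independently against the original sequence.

Codon 1 (UUC, Phe): 1 synonymous substitution.
Codon 2 (AUU, Ile): 2 synonymous substitutions.
Total: 1 + 2 = 3.

3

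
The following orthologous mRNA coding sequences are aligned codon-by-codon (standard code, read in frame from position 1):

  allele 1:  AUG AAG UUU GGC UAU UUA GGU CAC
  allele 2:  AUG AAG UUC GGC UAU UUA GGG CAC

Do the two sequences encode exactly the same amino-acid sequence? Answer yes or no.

Codon 1: AUG Met / AUG Met — identical.
Codon 2: AAG Lys / AAG Lys — identical.
Codon 3: UUU Phe / UUC Phe — synonymous.
Codon 4: GGC Gly / GGC Gly — identical.
Codon 5: UAU Tyr / UAU Tyr — identical.
Codon 6: UUA Leu / UUA Leu — identical.
Codon 7: GGU Gly / GGG Gly — synonymous.
Codon 8: CAC His / CAC His — identical.
Nonsynonymous differences: 0 → same protein.

yes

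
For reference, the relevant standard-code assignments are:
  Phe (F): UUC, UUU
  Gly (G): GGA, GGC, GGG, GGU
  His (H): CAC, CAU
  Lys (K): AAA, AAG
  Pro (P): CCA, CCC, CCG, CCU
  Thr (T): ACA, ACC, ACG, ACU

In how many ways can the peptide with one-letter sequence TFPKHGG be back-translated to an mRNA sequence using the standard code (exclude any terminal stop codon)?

2048

Thr: 4 codons.
Phe: 2 codons.
Pro: 4 codons.
Lys: 2 codons.
His: 2 codons.
Gly: 4 codons.
Gly: 4 codons.
4 × 2 × 4 × 2 × 2 × 4 × 4 = 2048.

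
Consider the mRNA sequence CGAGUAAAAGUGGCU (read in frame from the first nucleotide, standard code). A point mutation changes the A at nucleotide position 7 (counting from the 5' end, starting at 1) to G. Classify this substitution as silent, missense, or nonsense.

missense

Position 7 falls in codon 3: AAA → Lys.
After the substitution the codon is GAA → Glu.
Lys ≠ Glu, so this is a missense mutation.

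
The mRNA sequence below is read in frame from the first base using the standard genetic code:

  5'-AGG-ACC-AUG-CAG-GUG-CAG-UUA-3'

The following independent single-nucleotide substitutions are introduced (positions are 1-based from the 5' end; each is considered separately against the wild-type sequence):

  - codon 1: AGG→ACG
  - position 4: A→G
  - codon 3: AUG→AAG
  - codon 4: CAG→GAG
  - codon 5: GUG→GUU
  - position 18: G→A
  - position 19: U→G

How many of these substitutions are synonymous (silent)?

2

Codon 1: AGG (Arg) → ACG (Thr) — missense.
Codon 2: ACC (Thr) → GCC (Ala) — missense.
Codon 3: AUG (Met) → AAG (Lys) — missense.
Codon 4: CAG (Gln) → GAG (Glu) — missense.
Codon 5: GUG (Val) → GUU (Val) — synonymous.
Codon 6: CAG (Gln) → CAA (Gln) — synonymous.
Codon 7: UUA (Leu) → GUA (Val) — missense.
Synonymous: 2 of 7.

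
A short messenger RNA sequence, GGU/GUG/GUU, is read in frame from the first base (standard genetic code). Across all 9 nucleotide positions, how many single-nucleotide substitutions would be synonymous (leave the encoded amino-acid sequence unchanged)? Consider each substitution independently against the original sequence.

9

Codon 1 (GGU, Gly): 3 synonymous substitutions.
Codon 2 (GUG, Val): 3 synonymous substitutions.
Codon 3 (GUU, Val): 3 synonymous substitutions.
Total: 3 + 3 + 3 = 9.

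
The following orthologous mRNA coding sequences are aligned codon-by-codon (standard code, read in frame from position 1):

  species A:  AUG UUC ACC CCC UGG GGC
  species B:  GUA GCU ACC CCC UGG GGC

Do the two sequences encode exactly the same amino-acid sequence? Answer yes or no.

Codon 1: AUG Met / GUA Val — nonsynonymous.
Codon 2: UUC Phe / GCU Ala — nonsynonymous.
Codon 3: ACC Thr / ACC Thr — identical.
Codon 4: CCC Pro / CCC Pro — identical.
Codon 5: UGG Trp / UGG Trp — identical.
Codon 6: GGC Gly / GGC Gly — identical.
Nonsynonymous differences: 2 → different protein.

no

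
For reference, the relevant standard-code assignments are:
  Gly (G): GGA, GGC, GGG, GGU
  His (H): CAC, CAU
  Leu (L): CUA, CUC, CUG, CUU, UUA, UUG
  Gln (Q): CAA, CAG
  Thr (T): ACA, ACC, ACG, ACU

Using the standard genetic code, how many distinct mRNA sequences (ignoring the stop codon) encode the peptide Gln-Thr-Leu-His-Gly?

Gln: 2 codons.
Thr: 4 codons.
Leu: 6 codons.
His: 2 codons.
Gly: 4 codons.
2 × 4 × 6 × 2 × 4 = 384.

384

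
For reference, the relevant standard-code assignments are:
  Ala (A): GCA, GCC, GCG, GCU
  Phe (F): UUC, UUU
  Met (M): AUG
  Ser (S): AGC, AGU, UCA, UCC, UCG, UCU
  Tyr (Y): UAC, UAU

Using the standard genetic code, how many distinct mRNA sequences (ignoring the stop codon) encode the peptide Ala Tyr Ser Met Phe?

Ala: 4 codons.
Tyr: 2 codons.
Ser: 6 codons.
Met: 1 codon.
Phe: 2 codons.
4 × 2 × 6 × 1 × 2 = 96.

96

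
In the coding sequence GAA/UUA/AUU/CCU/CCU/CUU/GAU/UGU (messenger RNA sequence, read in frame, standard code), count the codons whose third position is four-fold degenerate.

3

Codon 1 GAA (Glu): third position 2-fold.
Codon 2 UUA (Leu): third position 2-fold.
Codon 3 AUU (Ile): third position 3-fold.
Codon 4 CCU (Pro): third position 4-fold.
Codon 5 CCU (Pro): third position 4-fold.
Codon 6 CUU (Leu): third position 4-fold.
Codon 7 GAU (Asp): third position 2-fold.
Codon 8 UGU (Cys): third position 2-fold.
Four-fold degenerate third positions: 3.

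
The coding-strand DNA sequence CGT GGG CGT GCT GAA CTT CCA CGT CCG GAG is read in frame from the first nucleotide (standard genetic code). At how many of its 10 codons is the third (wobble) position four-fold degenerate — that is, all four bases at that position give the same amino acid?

8

Codon 1 CGT (Arg): third position 4-fold.
Codon 2 GGG (Gly): third position 4-fold.
Codon 3 CGT (Arg): third position 4-fold.
Codon 4 GCT (Ala): third position 4-fold.
Codon 5 GAA (Glu): third position 2-fold.
Codon 6 CTT (Leu): third position 4-fold.
Codon 7 CCA (Pro): third position 4-fold.
Codon 8 CGT (Arg): third position 4-fold.
Codon 9 CCG (Pro): third position 4-fold.
Codon 10 GAG (Glu): third position 2-fold.
Four-fold degenerate third positions: 8.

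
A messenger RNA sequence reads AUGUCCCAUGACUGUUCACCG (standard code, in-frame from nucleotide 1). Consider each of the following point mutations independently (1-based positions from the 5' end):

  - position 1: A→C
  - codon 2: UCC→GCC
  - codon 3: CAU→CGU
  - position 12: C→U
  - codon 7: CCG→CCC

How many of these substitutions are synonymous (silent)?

2

Codon 1: AUG (Met) → CUG (Leu) — missense.
Codon 2: UCC (Ser) → GCC (Ala) — missense.
Codon 3: CAU (His) → CGU (Arg) — missense.
Codon 4: GAC (Asp) → GAU (Asp) — synonymous.
Codon 7: CCG (Pro) → CCC (Pro) — synonymous.
Synonymous: 2 of 5.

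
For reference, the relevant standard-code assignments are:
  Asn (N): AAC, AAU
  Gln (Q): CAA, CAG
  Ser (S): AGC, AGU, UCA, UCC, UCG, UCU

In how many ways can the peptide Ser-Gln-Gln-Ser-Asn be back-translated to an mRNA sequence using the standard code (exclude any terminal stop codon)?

288

Ser: 6 codons.
Gln: 2 codons.
Gln: 2 codons.
Ser: 6 codons.
Asn: 2 codons.
6 × 2 × 2 × 6 × 2 = 288.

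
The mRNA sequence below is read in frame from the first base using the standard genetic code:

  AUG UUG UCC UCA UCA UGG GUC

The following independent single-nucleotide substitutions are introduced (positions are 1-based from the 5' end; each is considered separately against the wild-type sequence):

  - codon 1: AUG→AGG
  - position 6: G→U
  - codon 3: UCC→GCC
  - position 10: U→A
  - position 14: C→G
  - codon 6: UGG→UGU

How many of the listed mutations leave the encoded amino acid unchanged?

0

Codon 1: AUG (Met) → AGG (Arg) — missense.
Codon 2: UUG (Leu) → UUU (Phe) — missense.
Codon 3: UCC (Ser) → GCC (Ala) — missense.
Codon 4: UCA (Ser) → ACA (Thr) — missense.
Codon 5: UCA (Ser) → UGA (Stop) — nonsense.
Codon 6: UGG (Trp) → UGU (Cys) — missense.
Synonymous: 0 of 6.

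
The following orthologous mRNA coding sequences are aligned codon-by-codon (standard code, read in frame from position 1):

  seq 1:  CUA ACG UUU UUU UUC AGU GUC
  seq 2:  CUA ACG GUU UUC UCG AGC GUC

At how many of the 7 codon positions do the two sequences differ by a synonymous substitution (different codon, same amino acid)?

2

Codon 1: CUA Leu / CUA Leu — identical.
Codon 2: ACG Thr / ACG Thr — identical.
Codon 3: UUU Phe / GUU Val — nonsynonymous.
Codon 4: UUU Phe / UUC Phe — synonymous.
Codon 5: UUC Phe / UCG Ser — nonsynonymous.
Codon 6: AGU Ser / AGC Ser — synonymous.
Codon 7: GUC Val / GUC Val — identical.
Synonymous differences: 2.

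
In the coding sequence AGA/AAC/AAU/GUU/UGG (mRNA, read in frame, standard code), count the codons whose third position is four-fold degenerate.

1

Codon 1 AGA (Arg): third position 2-fold.
Codon 2 AAC (Asn): third position 2-fold.
Codon 3 AAU (Asn): third position 2-fold.
Codon 4 GUU (Val): third position 4-fold.
Codon 5 UGG (Trp): third position 1-fold.
Four-fold degenerate third positions: 1.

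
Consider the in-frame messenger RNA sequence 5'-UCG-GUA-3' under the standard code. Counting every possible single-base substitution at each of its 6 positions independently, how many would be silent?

Codon 1 (UCG, Ser): 3 synonymous substitutions.
Codon 2 (GUA, Val): 3 synonymous substitutions.
Total: 3 + 3 = 6.

6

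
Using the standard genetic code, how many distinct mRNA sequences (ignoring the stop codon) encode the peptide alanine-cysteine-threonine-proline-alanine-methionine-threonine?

2048

Ala: 4 codons.
Cys: 2 codons.
Thr: 4 codons.
Pro: 4 codons.
Ala: 4 codons.
Met: 1 codon.
Thr: 4 codons.
4 × 2 × 4 × 4 × 4 × 1 × 4 = 2048.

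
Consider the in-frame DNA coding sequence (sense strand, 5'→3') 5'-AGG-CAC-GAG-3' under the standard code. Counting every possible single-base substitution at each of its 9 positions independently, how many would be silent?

Codon 1 (AGG, Arg): 2 synonymous substitutions.
Codon 2 (CAC, His): 1 synonymous substitution.
Codon 3 (GAG, Glu): 1 synonymous substitution.
Total: 2 + 1 + 1 = 4.

4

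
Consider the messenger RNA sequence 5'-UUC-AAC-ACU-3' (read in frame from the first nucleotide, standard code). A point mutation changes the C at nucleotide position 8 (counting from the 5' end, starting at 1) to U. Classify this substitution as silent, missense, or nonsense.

missense

Position 8 falls in codon 3: ACU → Thr.
After the substitution the codon is AUU → Ile.
Thr ≠ Ile, so this is a missense mutation.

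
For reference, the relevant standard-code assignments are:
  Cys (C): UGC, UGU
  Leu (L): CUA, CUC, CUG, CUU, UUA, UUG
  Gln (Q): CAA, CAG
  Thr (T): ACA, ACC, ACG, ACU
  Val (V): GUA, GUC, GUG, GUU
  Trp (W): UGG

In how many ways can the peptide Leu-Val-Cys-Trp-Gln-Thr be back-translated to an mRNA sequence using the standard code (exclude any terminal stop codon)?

384

Leu: 6 codons.
Val: 4 codons.
Cys: 2 codons.
Trp: 1 codon.
Gln: 2 codons.
Thr: 4 codons.
6 × 4 × 2 × 1 × 2 × 4 = 384.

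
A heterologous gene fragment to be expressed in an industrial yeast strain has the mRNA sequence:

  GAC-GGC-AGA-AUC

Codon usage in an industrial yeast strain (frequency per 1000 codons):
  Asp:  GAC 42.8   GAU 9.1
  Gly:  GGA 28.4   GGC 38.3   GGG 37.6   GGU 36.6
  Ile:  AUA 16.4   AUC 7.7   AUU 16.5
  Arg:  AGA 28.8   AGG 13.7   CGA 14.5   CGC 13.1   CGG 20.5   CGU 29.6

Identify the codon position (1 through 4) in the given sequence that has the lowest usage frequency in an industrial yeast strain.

4

Codon 1 GAC (Asp): 42.8 per 1000.
Codon 2 GGC (Gly): 38.3 per 1000.
Codon 3 AGA (Arg): 28.8 per 1000.
Codon 4 AUC (Ile): 7.7 per 1000.
Lowest frequency is 7.7 at codon 4.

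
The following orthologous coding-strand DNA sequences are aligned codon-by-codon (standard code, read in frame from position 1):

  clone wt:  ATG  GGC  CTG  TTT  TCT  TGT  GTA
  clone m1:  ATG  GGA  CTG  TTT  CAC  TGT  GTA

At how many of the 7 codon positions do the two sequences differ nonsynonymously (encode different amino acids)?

1

Codon 1: ATG Met / ATG Met — identical.
Codon 2: GGC Gly / GGA Gly — synonymous.
Codon 3: CTG Leu / CTG Leu — identical.
Codon 4: TTT Phe / TTT Phe — identical.
Codon 5: TCT Ser / CAC His — nonsynonymous.
Codon 6: TGT Cys / TGT Cys — identical.
Codon 7: GTA Val / GTA Val — identical.
Nonsynonymous differences: 1.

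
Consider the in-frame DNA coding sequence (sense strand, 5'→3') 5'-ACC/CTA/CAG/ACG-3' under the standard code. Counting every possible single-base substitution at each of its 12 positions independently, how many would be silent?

11

Codon 1 (ACC, Thr): 3 synonymous substitutions.
Codon 2 (CTA, Leu): 4 synonymous substitutions.
Codon 3 (CAG, Gln): 1 synonymous substitution.
Codon 4 (ACG, Thr): 3 synonymous substitutions.
Total: 3 + 4 + 1 + 3 = 11.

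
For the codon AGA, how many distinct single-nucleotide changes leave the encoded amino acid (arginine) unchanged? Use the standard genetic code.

2

Position 1: CGA → 1 synonymous.
Position 2: none → 0 synonymous.
Position 3: AGG → 1 synonymous.
Total: 1 + 0 + 1 = 2.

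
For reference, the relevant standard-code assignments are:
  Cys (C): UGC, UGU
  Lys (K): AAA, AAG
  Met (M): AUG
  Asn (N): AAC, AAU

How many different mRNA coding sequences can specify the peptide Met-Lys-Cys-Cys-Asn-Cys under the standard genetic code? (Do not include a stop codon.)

32

Met: 1 codon.
Lys: 2 codons.
Cys: 2 codons.
Cys: 2 codons.
Asn: 2 codons.
Cys: 2 codons.
1 × 2 × 2 × 2 × 2 × 2 = 32.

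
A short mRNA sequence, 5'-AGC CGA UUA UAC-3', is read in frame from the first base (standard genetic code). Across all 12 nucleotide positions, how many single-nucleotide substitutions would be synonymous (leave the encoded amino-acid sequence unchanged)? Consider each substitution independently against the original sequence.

8

Codon 1 (AGC, Ser): 1 synonymous substitution.
Codon 2 (CGA, Arg): 4 synonymous substitutions.
Codon 3 (UUA, Leu): 2 synonymous substitutions.
Codon 4 (UAC, Tyr): 1 synonymous substitution.
Total: 1 + 4 + 2 + 1 = 8.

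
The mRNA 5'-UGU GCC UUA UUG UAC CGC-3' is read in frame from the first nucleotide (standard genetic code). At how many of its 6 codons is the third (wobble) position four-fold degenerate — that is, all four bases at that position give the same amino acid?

Codon 1 UGU (Cys): third position 2-fold.
Codon 2 GCC (Ala): third position 4-fold.
Codon 3 UUA (Leu): third position 2-fold.
Codon 4 UUG (Leu): third position 2-fold.
Codon 5 UAC (Tyr): third position 2-fold.
Codon 6 CGC (Arg): third position 4-fold.
Four-fold degenerate third positions: 2.

2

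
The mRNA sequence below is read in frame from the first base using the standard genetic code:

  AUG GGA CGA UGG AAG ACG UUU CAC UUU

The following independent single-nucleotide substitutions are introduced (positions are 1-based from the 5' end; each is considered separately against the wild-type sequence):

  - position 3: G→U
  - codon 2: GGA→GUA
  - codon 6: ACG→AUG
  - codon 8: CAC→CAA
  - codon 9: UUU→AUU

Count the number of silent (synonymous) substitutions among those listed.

0

Codon 1: AUG (Met) → AUU (Ile) — missense.
Codon 2: GGA (Gly) → GUA (Val) — missense.
Codon 6: ACG (Thr) → AUG (Met) — missense.
Codon 8: CAC (His) → CAA (Gln) — missense.
Codon 9: UUU (Phe) → AUU (Ile) — missense.
Synonymous: 0 of 5.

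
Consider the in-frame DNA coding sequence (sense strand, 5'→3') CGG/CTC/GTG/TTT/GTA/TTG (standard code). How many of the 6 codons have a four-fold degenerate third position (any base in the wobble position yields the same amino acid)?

4

Codon 1 CGG (Arg): third position 4-fold.
Codon 2 CTC (Leu): third position 4-fold.
Codon 3 GTG (Val): third position 4-fold.
Codon 4 TTT (Phe): third position 2-fold.
Codon 5 GTA (Val): third position 4-fold.
Codon 6 TTG (Leu): third position 2-fold.
Four-fold degenerate third positions: 4.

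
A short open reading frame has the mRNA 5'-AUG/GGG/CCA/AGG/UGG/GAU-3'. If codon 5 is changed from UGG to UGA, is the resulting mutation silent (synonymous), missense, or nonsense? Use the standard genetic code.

Position 15 falls in codon 5: UGG → Trp.
After the substitution the codon is UGA → Stop.
The new codon is a stop codon, so this is a nonsense mutation.

nonsense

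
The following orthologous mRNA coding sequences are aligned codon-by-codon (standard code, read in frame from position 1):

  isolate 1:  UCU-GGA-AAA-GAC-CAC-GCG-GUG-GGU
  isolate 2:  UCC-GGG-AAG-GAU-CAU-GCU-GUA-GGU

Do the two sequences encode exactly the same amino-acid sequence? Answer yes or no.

yes

Codon 1: UCU Ser / UCC Ser — synonymous.
Codon 2: GGA Gly / GGG Gly — synonymous.
Codon 3: AAA Lys / AAG Lys — synonymous.
Codon 4: GAC Asp / GAU Asp — synonymous.
Codon 5: CAC His / CAU His — synonymous.
Codon 6: GCG Ala / GCU Ala — synonymous.
Codon 7: GUG Val / GUA Val — synonymous.
Codon 8: GGU Gly / GGU Gly — identical.
Nonsynonymous differences: 0 → same protein.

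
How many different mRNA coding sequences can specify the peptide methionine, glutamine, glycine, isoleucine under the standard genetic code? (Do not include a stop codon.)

Met: 1 codon.
Gln: 2 codons.
Gly: 4 codons.
Ile: 3 codons.
1 × 2 × 4 × 3 = 24.

24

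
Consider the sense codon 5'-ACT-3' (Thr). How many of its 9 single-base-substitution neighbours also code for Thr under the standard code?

Position 1: none → 0 synonymous.
Position 2: none → 0 synonymous.
Position 3: ACC, ACA, ACG → 3 synonymous.
Total: 0 + 0 + 3 = 3.

3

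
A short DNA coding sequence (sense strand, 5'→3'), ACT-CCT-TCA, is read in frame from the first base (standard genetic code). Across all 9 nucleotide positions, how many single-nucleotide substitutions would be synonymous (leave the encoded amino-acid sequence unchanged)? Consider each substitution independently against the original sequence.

Codon 1 (ACT, Thr): 3 synonymous substitutions.
Codon 2 (CCT, Pro): 3 synonymous substitutions.
Codon 3 (TCA, Ser): 3 synonymous substitutions.
Total: 3 + 3 + 3 = 9.

9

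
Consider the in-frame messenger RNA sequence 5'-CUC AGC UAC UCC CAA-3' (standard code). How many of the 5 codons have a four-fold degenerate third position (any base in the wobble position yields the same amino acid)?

2

Codon 1 CUC (Leu): third position 4-fold.
Codon 2 AGC (Ser): third position 2-fold.
Codon 3 UAC (Tyr): third position 2-fold.
Codon 4 UCC (Ser): third position 4-fold.
Codon 5 CAA (Gln): third position 2-fold.
Four-fold degenerate third positions: 2.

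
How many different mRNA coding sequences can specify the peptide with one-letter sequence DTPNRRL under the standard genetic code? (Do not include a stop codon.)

Asp: 2 codons.
Thr: 4 codons.
Pro: 4 codons.
Asn: 2 codons.
Arg: 6 codons.
Arg: 6 codons.
Leu: 6 codons.
2 × 4 × 4 × 2 × 6 × 6 × 6 = 13824.

13824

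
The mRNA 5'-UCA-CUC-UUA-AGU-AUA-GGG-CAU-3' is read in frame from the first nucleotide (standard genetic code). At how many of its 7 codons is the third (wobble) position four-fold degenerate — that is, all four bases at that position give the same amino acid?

3

Codon 1 UCA (Ser): third position 4-fold.
Codon 2 CUC (Leu): third position 4-fold.
Codon 3 UUA (Leu): third position 2-fold.
Codon 4 AGU (Ser): third position 2-fold.
Codon 5 AUA (Ile): third position 3-fold.
Codon 6 GGG (Gly): third position 4-fold.
Codon 7 CAU (His): third position 2-fold.
Four-fold degenerate third positions: 3.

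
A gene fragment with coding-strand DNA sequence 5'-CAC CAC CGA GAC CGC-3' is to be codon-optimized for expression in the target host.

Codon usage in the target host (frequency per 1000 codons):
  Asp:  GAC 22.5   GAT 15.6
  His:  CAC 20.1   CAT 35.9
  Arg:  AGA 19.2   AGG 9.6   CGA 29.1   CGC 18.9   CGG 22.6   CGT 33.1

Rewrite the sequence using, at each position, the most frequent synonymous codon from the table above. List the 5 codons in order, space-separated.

CAT CAT CGT GAC CGT

Codon 1 (His): best is CAT at 35.9.
Codon 2 (His): best is CAT at 35.9.
Codon 3 (Arg): best is CGT at 33.1.
Codon 4 (Asp): best is GAC at 22.5.
Codon 5 (Arg): best is CGT at 33.1.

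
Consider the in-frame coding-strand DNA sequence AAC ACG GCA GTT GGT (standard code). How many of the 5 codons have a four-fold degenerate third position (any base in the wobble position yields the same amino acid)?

4

Codon 1 AAC (Asn): third position 2-fold.
Codon 2 ACG (Thr): third position 4-fold.
Codon 3 GCA (Ala): third position 4-fold.
Codon 4 GTT (Val): third position 4-fold.
Codon 5 GGT (Gly): third position 4-fold.
Four-fold degenerate third positions: 4.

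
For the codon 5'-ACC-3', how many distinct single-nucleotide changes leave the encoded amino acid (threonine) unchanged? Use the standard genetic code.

Position 1: none → 0 synonymous.
Position 2: none → 0 synonymous.
Position 3: ACU, ACA, ACG → 3 synonymous.
Total: 0 + 0 + 3 = 3.

3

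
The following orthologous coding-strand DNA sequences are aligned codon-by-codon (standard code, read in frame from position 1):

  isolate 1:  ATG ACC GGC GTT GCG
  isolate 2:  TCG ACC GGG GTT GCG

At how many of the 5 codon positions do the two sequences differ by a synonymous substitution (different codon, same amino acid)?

Codon 1: ATG Met / TCG Ser — nonsynonymous.
Codon 2: ACC Thr / ACC Thr — identical.
Codon 3: GGC Gly / GGG Gly — synonymous.
Codon 4: GTT Val / GTT Val — identical.
Codon 5: GCG Ala / GCG Ala — identical.
Synonymous differences: 1.

1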